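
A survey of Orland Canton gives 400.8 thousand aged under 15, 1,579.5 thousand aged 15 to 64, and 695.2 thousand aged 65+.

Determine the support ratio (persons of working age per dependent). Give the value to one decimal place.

Support ratio: 1.4

Support ratio = 1,579.5 / (400.8 + 695.2) = 1,579.5 / 1,096.0 = 1.4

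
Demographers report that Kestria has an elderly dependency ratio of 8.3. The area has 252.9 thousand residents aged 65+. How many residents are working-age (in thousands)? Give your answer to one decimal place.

Working-age: 3 047.0

Old-age dependency ratio = elderly / working-age × 100
8.3 = 252.9 / W × 100
⇒ 3 047.0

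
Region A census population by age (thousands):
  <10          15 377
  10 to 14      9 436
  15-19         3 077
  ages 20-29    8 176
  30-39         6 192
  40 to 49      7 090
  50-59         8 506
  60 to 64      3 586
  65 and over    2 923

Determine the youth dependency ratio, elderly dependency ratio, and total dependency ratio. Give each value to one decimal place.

Youth dependency ratio: 67.7
Old-age dependency ratio: 8.0
Total dependency ratio: 75.7

0–14: 15 377 + 9 436 = 24 813
15–64: 3 077 + 8 176 + 6 192 + 7 090 + 8 506 + 3 586 = 36 627
65+: 2 923
Youth dependency ratio = 24 813 / 36 627 × 100 = 67.7
Old-age dependency ratio = 2 923 / 36 627 × 100 = 8.0
Total dependency ratio = (24 813 + 2 923) / 36 627 × 100 = 27 736 / 36 627 × 100 = 75.7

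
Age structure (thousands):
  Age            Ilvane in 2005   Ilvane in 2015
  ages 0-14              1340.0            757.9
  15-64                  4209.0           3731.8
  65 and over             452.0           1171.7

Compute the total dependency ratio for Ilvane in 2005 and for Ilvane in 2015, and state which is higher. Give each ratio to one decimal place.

Ilvane in 2005: 42.6
Ilvane in 2015: 51.7
Higher: Ilvane in 2015

Ilvane in 2005: (1340.0 + 452.0) / 4209.0 × 100 = 1792.0 / 4209.0 × 100 = 42.6
Ilvane in 2015: (757.9 + 1171.7) / 3731.8 × 100 = 1929.6 / 3731.8 × 100 = 51.7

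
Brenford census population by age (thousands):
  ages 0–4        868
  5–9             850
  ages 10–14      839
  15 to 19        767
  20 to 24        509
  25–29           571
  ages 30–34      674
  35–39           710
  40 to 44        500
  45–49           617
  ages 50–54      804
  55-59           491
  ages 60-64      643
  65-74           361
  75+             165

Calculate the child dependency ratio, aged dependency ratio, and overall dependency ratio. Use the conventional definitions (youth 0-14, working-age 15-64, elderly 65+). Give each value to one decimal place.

Youth dependency ratio: 40.7
Old-age dependency ratio: 8.4
Total dependency ratio: 49.0

0–14: 868 + 850 + 839 = 2 557
15–64: 767 + 509 + 571 + 674 + 710 + 500 + 617 + 804 + 491 + 643 = 6 286
65+: 361 + 165 = 526
Youth dependency ratio = 2 557 / 6 286 × 100 = 40.7
Old-age dependency ratio = 526 / 6 286 × 100 = 8.4
Total dependency ratio = (2 557 + 526) / 6 286 × 100 = 3 083 / 6 286 × 100 = 49.0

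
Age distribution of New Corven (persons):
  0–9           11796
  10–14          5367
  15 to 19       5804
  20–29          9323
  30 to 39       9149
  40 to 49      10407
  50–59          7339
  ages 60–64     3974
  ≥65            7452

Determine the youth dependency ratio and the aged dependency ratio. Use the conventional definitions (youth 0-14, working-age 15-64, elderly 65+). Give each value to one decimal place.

Youth dependency ratio: 37.3
Old-age dependency ratio: 16.2

0–14: 11796 + 5367 = 17163
15–64: 5804 + 9323 + 9149 + 10407 + 7339 + 3974 = 45996
65+: 7452
Youth dependency ratio = 17163 / 45996 × 100 = 37.3
Old-age dependency ratio = 7452 / 45996 × 100 = 16.2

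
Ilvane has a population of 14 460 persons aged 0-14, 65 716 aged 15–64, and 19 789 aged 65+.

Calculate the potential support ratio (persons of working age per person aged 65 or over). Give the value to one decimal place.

Potential support ratio = 65 716 / 19 789 = 3.3

Potential support ratio: 3.3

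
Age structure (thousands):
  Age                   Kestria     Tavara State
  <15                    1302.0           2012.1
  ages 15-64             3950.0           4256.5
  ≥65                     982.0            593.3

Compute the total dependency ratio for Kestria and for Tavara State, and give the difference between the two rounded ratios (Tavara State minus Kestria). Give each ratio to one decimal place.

Kestria: 57.8
Tavara State: 61.2
Difference: +3.4

Kestria: (1302.0 + 982.0) / 3950.0 × 100 = 2284.0 / 3950.0 × 100 = 57.8
Tavara State: (2012.1 + 593.3) / 4256.5 × 100 = 2605.4 / 4256.5 × 100 = 61.2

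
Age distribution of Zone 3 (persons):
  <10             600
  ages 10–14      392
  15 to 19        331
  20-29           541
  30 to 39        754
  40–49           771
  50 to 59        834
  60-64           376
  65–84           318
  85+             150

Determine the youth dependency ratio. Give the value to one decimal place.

Youth dependency ratio: 27.5

0–14: 600 + 392 = 992
15–64: 331 + 541 + 754 + 771 + 834 + 376 = 3 607
65+: 318 + 150 = 468
Youth dependency ratio = 992 / 3 607 × 100 = 27.5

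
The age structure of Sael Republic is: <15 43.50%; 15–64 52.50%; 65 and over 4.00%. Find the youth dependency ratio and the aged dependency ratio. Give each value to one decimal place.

Youth dependency ratio = 43.50 / 52.50 × 100 = 82.9
Old-age dependency ratio = 4.00 / 52.50 × 100 = 7.6

Youth dependency ratio: 82.9
Old-age dependency ratio: 7.6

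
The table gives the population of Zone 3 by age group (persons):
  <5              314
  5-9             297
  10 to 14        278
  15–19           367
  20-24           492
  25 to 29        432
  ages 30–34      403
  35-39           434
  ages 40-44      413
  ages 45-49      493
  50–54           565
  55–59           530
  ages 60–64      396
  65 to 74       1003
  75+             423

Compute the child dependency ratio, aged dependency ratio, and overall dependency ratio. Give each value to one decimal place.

Youth dependency ratio: 19.6
Old-age dependency ratio: 31.5
Total dependency ratio: 51.2

0–14: 314 + 297 + 278 = 889
15–64: 367 + 492 + 432 + 403 + 434 + 413 + 493 + 565 + 530 + 396 = 4525
65+: 1003 + 423 = 1426
Youth dependency ratio = 889 / 4525 × 100 = 19.6
Old-age dependency ratio = 1426 / 4525 × 100 = 31.5
Total dependency ratio = (889 + 1426) / 4525 × 100 = 2315 / 4525 × 100 = 51.2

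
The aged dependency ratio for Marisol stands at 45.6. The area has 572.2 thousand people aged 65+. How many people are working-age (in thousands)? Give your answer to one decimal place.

Working-age: 1,254.8

Old-age dependency ratio = elderly / working-age × 100
45.6 = 572.2 / W × 100
⇒ 1,254.8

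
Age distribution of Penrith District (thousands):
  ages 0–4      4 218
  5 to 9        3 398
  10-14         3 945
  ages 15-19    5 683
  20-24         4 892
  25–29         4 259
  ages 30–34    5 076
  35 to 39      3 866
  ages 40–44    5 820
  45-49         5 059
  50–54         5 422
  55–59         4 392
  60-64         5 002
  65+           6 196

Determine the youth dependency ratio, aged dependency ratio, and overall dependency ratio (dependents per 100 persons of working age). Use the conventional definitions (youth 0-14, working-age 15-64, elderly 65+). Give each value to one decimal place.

0–14: 4 218 + 3 398 + 3 945 = 11 561
15–64: 5 683 + 4 892 + 4 259 + 5 076 + 3 866 + 5 820 + 5 059 + 5 422 + 4 392 + 5 002 = 49 471
65+: 6 196
Youth dependency ratio = 11 561 / 49 471 × 100 = 23.4
Old-age dependency ratio = 6 196 / 49 471 × 100 = 12.5
Total dependency ratio = (11 561 + 6 196) / 49 471 × 100 = 17 757 / 49 471 × 100 = 35.9

Youth dependency ratio: 23.4
Old-age dependency ratio: 12.5
Total dependency ratio: 35.9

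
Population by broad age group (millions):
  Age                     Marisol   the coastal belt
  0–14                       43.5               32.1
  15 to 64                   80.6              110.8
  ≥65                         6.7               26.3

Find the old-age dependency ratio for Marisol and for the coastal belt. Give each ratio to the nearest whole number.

Marisol: 8
the coastal belt: 24

Marisol: 6.7 / 80.6 × 100 = 8
the coastal belt: 26.3 / 110.8 × 100 = 24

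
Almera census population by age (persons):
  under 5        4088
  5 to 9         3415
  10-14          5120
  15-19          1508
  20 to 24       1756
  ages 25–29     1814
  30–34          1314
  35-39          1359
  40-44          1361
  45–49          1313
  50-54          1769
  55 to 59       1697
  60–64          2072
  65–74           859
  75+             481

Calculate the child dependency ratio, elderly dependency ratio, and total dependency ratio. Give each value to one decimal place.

Youth dependency ratio: 79.1
Old-age dependency ratio: 8.4
Total dependency ratio: 87.5

0–14: 4088 + 3415 + 5120 = 12623
15–64: 1508 + 1756 + 1814 + 1314 + 1359 + 1361 + 1313 + 1769 + 1697 + 2072 = 15963
65+: 859 + 481 = 1340
Youth dependency ratio = 12623 / 15963 × 100 = 79.1
Old-age dependency ratio = 1340 / 15963 × 100 = 8.4
Total dependency ratio = (12623 + 1340) / 15963 × 100 = 13963 / 15963 × 100 = 87.5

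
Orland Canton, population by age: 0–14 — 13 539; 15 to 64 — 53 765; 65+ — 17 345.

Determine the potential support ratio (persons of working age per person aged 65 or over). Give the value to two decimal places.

Potential support ratio: 3.10

Potential support ratio = 53 765 / 17 345 = 3.10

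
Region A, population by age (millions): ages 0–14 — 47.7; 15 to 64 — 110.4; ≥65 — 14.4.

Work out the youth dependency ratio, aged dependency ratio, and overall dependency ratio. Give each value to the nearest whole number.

Youth dependency ratio: 43
Old-age dependency ratio: 13
Total dependency ratio: 56

Youth dependency ratio = 47.7 / 110.4 × 100 = 43
Old-age dependency ratio = 14.4 / 110.4 × 100 = 13
Total dependency ratio = (47.7 + 14.4) / 110.4 × 100 = 62.1 / 110.4 × 100 = 56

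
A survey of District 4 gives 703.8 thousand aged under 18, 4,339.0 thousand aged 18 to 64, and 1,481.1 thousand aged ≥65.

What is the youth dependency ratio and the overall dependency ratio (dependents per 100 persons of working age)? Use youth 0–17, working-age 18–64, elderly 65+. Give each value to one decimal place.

Youth dependency ratio = 703.8 / 4,339.0 × 100 = 16.2
Total dependency ratio = (703.8 + 1,481.1) / 4,339.0 × 100 = 2,184.9 / 4,339.0 × 100 = 50.4

Youth dependency ratio: 16.2
Total dependency ratio: 50.4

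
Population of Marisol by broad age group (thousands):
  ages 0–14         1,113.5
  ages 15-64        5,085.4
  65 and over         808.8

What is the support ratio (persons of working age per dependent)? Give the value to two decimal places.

Support ratio: 2.65

Support ratio = 5,085.4 / (1,113.5 + 808.8) = 5,085.4 / 1,922.3 = 2.65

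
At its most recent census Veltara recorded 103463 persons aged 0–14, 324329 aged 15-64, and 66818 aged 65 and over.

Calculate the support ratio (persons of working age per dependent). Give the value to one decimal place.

Support ratio = 324329 / (103463 + 66818) = 324329 / 170281 = 1.9

Support ratio: 1.9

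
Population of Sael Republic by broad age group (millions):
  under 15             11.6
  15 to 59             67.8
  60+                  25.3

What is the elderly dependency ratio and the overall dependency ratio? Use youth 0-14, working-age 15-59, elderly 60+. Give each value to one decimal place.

Old-age dependency ratio: 37.3
Total dependency ratio: 54.4

Old-age dependency ratio = 25.3 / 67.8 × 100 = 37.3
Total dependency ratio = (11.6 + 25.3) / 67.8 × 100 = 36.9 / 67.8 × 100 = 54.4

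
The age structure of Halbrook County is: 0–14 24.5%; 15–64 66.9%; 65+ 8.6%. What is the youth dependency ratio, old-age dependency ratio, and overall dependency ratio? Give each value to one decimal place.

Youth dependency ratio = 24.5 / 66.9 × 100 = 36.6
Old-age dependency ratio = 8.6 / 66.9 × 100 = 12.9
Total dependency ratio = (24.5 + 8.6) / 66.9 × 100 = 33.1 / 66.9 × 100 = 49.5

Youth dependency ratio: 36.6
Old-age dependency ratio: 12.9
Total dependency ratio: 49.5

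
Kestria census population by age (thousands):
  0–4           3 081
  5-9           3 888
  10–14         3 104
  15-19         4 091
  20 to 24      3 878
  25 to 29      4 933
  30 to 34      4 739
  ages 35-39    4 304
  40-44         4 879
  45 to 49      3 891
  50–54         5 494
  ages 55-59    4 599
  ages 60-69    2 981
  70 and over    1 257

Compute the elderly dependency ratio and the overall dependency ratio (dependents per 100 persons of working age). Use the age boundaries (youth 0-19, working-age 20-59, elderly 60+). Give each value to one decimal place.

Old-age dependency ratio: 11.5
Total dependency ratio: 50.1

0–19: 3 081 + 3 888 + 3 104 + 4 091 = 14 164
20–59: 3 878 + 4 933 + 4 739 + 4 304 + 4 879 + 3 891 + 5 494 + 4 599 = 36 717
60+: 2 981 + 1 257 = 4 238
Old-age dependency ratio = 4 238 / 36 717 × 100 = 11.5
Total dependency ratio = (14 164 + 4 238) / 36 717 × 100 = 18 402 / 36 717 × 100 = 50.1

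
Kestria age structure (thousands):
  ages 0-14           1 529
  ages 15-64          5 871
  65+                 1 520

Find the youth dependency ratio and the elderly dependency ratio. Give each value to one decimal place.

Youth dependency ratio: 26.0
Old-age dependency ratio: 25.9

Youth dependency ratio = 1 529 / 5 871 × 100 = 26.0
Old-age dependency ratio = 1 520 / 5 871 × 100 = 25.9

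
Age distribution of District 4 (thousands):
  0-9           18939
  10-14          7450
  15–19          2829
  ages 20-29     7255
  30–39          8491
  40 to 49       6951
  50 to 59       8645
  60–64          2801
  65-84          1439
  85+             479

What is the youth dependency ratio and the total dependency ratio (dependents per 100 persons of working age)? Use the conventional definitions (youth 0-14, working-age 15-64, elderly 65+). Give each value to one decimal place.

Youth dependency ratio: 71.4
Total dependency ratio: 76.6

0–14: 18939 + 7450 = 26389
15–64: 2829 + 7255 + 8491 + 6951 + 8645 + 2801 = 36972
65+: 1439 + 479 = 1918
Youth dependency ratio = 26389 / 36972 × 100 = 71.4
Total dependency ratio = (26389 + 1918) / 36972 × 100 = 28307 / 36972 × 100 = 76.6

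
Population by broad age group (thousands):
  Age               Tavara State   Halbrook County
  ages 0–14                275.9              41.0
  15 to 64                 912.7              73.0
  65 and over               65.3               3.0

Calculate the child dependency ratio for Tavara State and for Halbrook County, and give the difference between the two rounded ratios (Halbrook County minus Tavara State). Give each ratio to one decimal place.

Tavara State: 275.9 / 912.7 × 100 = 30.2
Halbrook County: 41.0 / 73.0 × 100 = 56.2

Tavara State: 30.2
Halbrook County: 56.2
Difference: +26.0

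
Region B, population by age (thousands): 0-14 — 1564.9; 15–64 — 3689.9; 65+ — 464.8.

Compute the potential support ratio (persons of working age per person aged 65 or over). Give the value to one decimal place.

Potential support ratio: 7.9

Potential support ratio = 3689.9 / 464.8 = 7.9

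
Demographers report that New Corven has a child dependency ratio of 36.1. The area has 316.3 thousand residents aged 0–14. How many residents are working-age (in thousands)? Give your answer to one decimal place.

Youth dependency ratio = youth / working-age × 100
36.1 = 316.3 / W × 100
⇒ 876.2

Working-age: 876.2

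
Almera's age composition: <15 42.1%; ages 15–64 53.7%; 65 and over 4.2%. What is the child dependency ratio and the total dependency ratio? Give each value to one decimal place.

Youth dependency ratio = 42.1 / 53.7 × 100 = 78.4
Total dependency ratio = (42.1 + 4.2) / 53.7 × 100 = 46.3 / 53.7 × 100 = 86.2

Youth dependency ratio: 78.4
Total dependency ratio: 86.2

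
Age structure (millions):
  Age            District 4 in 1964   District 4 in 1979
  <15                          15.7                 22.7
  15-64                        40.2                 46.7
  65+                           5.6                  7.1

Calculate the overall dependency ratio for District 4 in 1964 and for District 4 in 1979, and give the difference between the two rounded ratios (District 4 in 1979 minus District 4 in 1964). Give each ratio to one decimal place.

District 4 in 1964: 53.0
District 4 in 1979: 63.8
Difference: +10.8

District 4 in 1964: (15.7 + 5.6) / 40.2 × 100 = 21.3 / 40.2 × 100 = 53.0
District 4 in 1979: (22.7 + 7.1) / 46.7 × 100 = 29.8 / 46.7 × 100 = 63.8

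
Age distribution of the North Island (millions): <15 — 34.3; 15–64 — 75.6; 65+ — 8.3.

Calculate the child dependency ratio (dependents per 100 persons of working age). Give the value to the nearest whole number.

Youth dependency ratio = 34.3 / 75.6 × 100 = 45

Youth dependency ratio: 45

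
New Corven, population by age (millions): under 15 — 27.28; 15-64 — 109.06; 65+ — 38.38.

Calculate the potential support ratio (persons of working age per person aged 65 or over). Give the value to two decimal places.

Potential support ratio = 109.06 / 38.38 = 2.84

Potential support ratio: 2.84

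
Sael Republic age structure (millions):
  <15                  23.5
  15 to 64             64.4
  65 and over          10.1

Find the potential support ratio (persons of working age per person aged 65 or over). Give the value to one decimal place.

Potential support ratio: 6.4

Potential support ratio = 64.4 / 10.1 = 6.4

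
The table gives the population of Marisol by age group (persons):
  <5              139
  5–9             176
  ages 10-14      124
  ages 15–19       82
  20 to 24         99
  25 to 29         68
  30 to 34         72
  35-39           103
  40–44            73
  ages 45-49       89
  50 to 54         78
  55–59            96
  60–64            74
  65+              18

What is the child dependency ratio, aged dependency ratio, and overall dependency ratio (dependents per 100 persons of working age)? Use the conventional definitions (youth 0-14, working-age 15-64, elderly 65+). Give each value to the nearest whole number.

0–14: 139 + 176 + 124 = 439
15–64: 82 + 99 + 68 + 72 + 103 + 73 + 89 + 78 + 96 + 74 = 834
65+: 18
Youth dependency ratio = 439 / 834 × 100 = 53
Old-age dependency ratio = 18 / 834 × 100 = 2
Total dependency ratio = (439 + 18) / 834 × 100 = 457 / 834 × 100 = 55

Youth dependency ratio: 53
Old-age dependency ratio: 2
Total dependency ratio: 55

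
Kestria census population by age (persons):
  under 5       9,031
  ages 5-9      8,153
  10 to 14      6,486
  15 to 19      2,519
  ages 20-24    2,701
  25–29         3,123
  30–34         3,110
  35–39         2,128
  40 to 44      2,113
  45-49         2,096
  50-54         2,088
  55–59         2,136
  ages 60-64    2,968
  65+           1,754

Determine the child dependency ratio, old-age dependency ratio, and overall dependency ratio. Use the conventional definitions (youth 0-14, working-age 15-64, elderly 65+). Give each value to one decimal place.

Youth dependency ratio: 94.7
Old-age dependency ratio: 7.0
Total dependency ratio: 101.8

0–14: 9,031 + 8,153 + 6,486 = 23,670
15–64: 2,519 + 2,701 + 3,123 + 3,110 + 2,128 + 2,113 + 2,096 + 2,088 + 2,136 + 2,968 = 24,982
65+: 1,754
Youth dependency ratio = 23,670 / 24,982 × 100 = 94.7
Old-age dependency ratio = 1,754 / 24,982 × 100 = 7.0
Total dependency ratio = (23,670 + 1,754) / 24,982 × 100 = 25,424 / 24,982 × 100 = 101.8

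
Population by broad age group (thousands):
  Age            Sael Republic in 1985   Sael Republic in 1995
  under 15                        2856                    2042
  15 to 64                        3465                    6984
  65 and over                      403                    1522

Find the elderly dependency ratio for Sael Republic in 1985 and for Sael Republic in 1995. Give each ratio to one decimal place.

Sael Republic in 1985: 11.6
Sael Republic in 1995: 21.8

Sael Republic in 1985: 403 / 3465 × 100 = 11.6
Sael Republic in 1995: 1522 / 6984 × 100 = 21.8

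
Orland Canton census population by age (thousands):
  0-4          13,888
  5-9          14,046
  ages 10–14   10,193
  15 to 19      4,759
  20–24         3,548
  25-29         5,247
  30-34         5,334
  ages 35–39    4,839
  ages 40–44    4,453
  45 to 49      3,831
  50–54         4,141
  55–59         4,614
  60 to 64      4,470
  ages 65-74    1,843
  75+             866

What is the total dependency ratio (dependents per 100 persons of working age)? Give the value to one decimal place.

0–14: 13,888 + 14,046 + 10,193 = 38,127
15–64: 4,759 + 3,548 + 5,247 + 5,334 + 4,839 + 4,453 + 3,831 + 4,141 + 4,614 + 4,470 = 45,236
65+: 1,843 + 866 = 2,709
Total dependency ratio = (38,127 + 2,709) / 45,236 × 100 = 40,836 / 45,236 × 100 = 90.3

Total dependency ratio: 90.3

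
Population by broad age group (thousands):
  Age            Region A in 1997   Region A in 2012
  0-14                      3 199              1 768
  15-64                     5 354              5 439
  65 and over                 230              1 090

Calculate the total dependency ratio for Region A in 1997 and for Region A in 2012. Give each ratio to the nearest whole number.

Region A in 1997: (3 199 + 230) / 5 354 × 100 = 3 429 / 5 354 × 100 = 64
Region A in 2012: (1 768 + 1 090) / 5 439 × 100 = 2 858 / 5 439 × 100 = 53

Region A in 1997: 64
Region A in 2012: 53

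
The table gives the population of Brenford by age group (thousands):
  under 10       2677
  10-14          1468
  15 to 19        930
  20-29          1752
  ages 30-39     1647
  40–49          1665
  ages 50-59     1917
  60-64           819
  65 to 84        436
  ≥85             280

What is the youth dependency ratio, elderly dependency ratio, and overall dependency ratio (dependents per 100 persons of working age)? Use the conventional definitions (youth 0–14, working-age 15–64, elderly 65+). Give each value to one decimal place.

Youth dependency ratio: 47.5
Old-age dependency ratio: 8.2
Total dependency ratio: 55.7

0–14: 2677 + 1468 = 4145
15–64: 930 + 1752 + 1647 + 1665 + 1917 + 819 = 8730
65+: 436 + 280 = 716
Youth dependency ratio = 4145 / 8730 × 100 = 47.5
Old-age dependency ratio = 716 / 8730 × 100 = 8.2
Total dependency ratio = (4145 + 716) / 8730 × 100 = 4861 / 8730 × 100 = 55.7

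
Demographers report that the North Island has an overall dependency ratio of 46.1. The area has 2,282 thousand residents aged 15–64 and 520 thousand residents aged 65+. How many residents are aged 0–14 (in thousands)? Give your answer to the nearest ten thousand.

Aged 0–14: 530

Total dependency ratio = (youth + elderly) / working-age × 100
46.1 = (Y + 520) / 2,282 × 100
⇒ 530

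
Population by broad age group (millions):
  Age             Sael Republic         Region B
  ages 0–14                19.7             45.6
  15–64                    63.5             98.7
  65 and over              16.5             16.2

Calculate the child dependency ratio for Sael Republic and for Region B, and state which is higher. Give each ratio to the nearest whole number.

Sael Republic: 31
Region B: 46
Higher: Region B

Sael Republic: 19.7 / 63.5 × 100 = 31
Region B: 45.6 / 98.7 × 100 = 46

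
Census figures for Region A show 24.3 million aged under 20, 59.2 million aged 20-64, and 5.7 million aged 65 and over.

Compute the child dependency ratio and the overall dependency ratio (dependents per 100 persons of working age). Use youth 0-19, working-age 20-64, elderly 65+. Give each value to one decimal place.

Youth dependency ratio: 41.0
Total dependency ratio: 50.7

Youth dependency ratio = 24.3 / 59.2 × 100 = 41.0
Total dependency ratio = (24.3 + 5.7) / 59.2 × 100 = 30.0 / 59.2 × 100 = 50.7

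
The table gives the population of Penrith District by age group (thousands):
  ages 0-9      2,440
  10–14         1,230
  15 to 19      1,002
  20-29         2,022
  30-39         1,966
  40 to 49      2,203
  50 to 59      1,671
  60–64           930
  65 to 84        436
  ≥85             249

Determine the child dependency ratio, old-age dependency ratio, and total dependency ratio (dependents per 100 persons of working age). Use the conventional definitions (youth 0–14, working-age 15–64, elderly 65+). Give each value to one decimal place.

0–14: 2,440 + 1,230 = 3,670
15–64: 1,002 + 2,022 + 1,966 + 2,203 + 1,671 + 930 = 9,794
65+: 436 + 249 = 685
Youth dependency ratio = 3,670 / 9,794 × 100 = 37.5
Old-age dependency ratio = 685 / 9,794 × 100 = 7.0
Total dependency ratio = (3,670 + 685) / 9,794 × 100 = 4,355 / 9,794 × 100 = 44.5

Youth dependency ratio: 37.5
Old-age dependency ratio: 7.0
Total dependency ratio: 44.5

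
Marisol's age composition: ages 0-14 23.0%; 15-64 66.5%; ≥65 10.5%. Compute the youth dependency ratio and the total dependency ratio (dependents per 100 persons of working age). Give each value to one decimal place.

Youth dependency ratio = 23.0 / 66.5 × 100 = 34.6
Total dependency ratio = (23.0 + 10.5) / 66.5 × 100 = 33.5 / 66.5 × 100 = 50.4

Youth dependency ratio: 34.6
Total dependency ratio: 50.4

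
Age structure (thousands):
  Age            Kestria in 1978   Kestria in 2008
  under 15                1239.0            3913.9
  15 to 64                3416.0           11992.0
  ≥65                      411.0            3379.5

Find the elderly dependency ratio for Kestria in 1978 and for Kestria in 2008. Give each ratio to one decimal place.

Kestria in 1978: 411.0 / 3416.0 × 100 = 12.0
Kestria in 2008: 3379.5 / 11992.0 × 100 = 28.2

Kestria in 1978: 12.0
Kestria in 2008: 28.2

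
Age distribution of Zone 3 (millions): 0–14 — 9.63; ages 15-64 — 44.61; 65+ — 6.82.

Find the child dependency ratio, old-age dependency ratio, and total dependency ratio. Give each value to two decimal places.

Youth dependency ratio = 9.63 / 44.61 × 100 = 21.59
Old-age dependency ratio = 6.82 / 44.61 × 100 = 15.29
Total dependency ratio = (9.63 + 6.82) / 44.61 × 100 = 16.45 / 44.61 × 100 = 36.88

Youth dependency ratio: 21.59
Old-age dependency ratio: 15.29
Total dependency ratio: 36.88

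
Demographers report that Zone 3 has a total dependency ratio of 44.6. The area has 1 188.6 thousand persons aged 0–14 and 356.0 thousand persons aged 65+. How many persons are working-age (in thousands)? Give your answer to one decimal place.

Working-age: 3 463.2

Total dependency ratio = (youth + elderly) / working-age × 100
44.6 = (1 188.6 + 356.0) / W × 100
⇒ 3 463.2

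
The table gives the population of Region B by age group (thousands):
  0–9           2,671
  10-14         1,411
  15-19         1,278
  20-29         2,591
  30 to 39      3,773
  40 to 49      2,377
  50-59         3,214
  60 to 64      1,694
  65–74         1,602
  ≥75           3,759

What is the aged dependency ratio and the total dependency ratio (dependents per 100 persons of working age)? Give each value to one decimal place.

Old-age dependency ratio: 35.9
Total dependency ratio: 63.3

0–14: 2,671 + 1,411 = 4,082
15–64: 1,278 + 2,591 + 3,773 + 2,377 + 3,214 + 1,694 = 14,927
65+: 1,602 + 3,759 = 5,361
Old-age dependency ratio = 5,361 / 14,927 × 100 = 35.9
Total dependency ratio = (4,082 + 5,361) / 14,927 × 100 = 9,443 / 14,927 × 100 = 63.3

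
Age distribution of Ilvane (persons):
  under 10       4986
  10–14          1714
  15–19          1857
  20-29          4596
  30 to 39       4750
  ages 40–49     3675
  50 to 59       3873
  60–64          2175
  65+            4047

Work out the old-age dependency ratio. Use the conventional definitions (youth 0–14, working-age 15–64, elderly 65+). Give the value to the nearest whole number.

Old-age dependency ratio: 19

0–14: 4986 + 1714 = 6700
15–64: 1857 + 4596 + 4750 + 3675 + 3873 + 2175 = 20926
65+: 4047
Old-age dependency ratio = 4047 / 20926 × 100 = 19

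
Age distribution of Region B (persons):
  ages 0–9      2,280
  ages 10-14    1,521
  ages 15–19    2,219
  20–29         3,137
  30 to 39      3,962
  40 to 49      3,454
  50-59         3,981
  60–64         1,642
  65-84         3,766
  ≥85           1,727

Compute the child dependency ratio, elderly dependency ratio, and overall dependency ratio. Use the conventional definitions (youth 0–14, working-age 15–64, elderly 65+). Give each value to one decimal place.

Youth dependency ratio: 20.7
Old-age dependency ratio: 29.9
Total dependency ratio: 50.5

0–14: 2,280 + 1,521 = 3,801
15–64: 2,219 + 3,137 + 3,962 + 3,454 + 3,981 + 1,642 = 18,395
65+: 3,766 + 1,727 = 5,493
Youth dependency ratio = 3,801 / 18,395 × 100 = 20.7
Old-age dependency ratio = 5,493 / 18,395 × 100 = 29.9
Total dependency ratio = (3,801 + 5,493) / 18,395 × 100 = 9,294 / 18,395 × 100 = 50.5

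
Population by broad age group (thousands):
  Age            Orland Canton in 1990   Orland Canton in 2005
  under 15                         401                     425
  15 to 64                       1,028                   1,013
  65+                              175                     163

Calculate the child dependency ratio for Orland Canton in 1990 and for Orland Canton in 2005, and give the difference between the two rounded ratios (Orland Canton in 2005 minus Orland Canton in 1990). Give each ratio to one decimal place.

Orland Canton in 1990: 401 / 1,028 × 100 = 39.0
Orland Canton in 2005: 425 / 1,013 × 100 = 42.0

Orland Canton in 1990: 39.0
Orland Canton in 2005: 42.0
Difference: +3.0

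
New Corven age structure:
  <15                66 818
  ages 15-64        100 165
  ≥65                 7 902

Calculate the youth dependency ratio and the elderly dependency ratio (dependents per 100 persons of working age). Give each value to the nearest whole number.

Youth dependency ratio: 67
Old-age dependency ratio: 8

Youth dependency ratio = 66 818 / 100 165 × 100 = 67
Old-age dependency ratio = 7 902 / 100 165 × 100 = 8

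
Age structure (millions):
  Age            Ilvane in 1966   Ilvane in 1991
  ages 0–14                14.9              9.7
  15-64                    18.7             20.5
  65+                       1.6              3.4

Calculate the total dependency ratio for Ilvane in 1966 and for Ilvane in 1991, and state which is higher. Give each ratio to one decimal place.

Ilvane in 1966: (14.9 + 1.6) / 18.7 × 100 = 16.5 / 18.7 × 100 = 88.2
Ilvane in 1991: (9.7 + 3.4) / 20.5 × 100 = 13.1 / 20.5 × 100 = 63.9

Ilvane in 1966: 88.2
Ilvane in 1991: 63.9
Higher: Ilvane in 1966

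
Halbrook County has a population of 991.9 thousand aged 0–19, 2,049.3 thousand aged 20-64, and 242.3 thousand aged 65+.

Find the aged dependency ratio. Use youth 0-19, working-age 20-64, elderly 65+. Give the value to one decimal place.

Old-age dependency ratio: 11.8

Old-age dependency ratio = 242.3 / 2,049.3 × 100 = 11.8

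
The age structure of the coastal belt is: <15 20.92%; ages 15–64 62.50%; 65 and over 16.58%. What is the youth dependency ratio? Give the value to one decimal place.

Youth dependency ratio = 20.92 / 62.50 × 100 = 33.5

Youth dependency ratio: 33.5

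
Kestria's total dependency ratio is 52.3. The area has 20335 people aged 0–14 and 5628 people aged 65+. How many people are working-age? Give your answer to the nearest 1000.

Working-age: 50000

Total dependency ratio = (youth + elderly) / working-age × 100
52.3 = (20335 + 5628) / W × 100
⇒ 50000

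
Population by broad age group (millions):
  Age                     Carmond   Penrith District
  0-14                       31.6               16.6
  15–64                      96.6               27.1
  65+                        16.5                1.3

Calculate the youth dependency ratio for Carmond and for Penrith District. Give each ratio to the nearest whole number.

Carmond: 31.6 / 96.6 × 100 = 33
Penrith District: 16.6 / 27.1 × 100 = 61

Carmond: 33
Penrith District: 61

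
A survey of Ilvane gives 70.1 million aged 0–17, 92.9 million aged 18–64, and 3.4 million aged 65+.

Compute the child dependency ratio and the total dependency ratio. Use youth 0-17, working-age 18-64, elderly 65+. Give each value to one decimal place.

Youth dependency ratio = 70.1 / 92.9 × 100 = 75.5
Total dependency ratio = (70.1 + 3.4) / 92.9 × 100 = 73.5 / 92.9 × 100 = 79.1

Youth dependency ratio: 75.5
Total dependency ratio: 79.1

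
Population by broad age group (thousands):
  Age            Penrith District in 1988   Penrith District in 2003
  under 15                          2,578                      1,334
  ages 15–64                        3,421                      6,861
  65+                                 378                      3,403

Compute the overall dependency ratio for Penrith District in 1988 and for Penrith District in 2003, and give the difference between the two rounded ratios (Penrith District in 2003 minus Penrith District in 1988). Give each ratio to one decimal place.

Penrith District in 1988: 86.4
Penrith District in 2003: 69.0
Difference: -17.4

Penrith District in 1988: (2,578 + 378) / 3,421 × 100 = 2,956 / 3,421 × 100 = 86.4
Penrith District in 2003: (1,334 + 3,403) / 6,861 × 100 = 4,737 / 6,861 × 100 = 69.0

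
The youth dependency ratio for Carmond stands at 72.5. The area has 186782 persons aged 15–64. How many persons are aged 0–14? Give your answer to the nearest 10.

Aged 0–14: 135420

Youth dependency ratio = youth / working-age × 100
72.5 = Y / 186782 × 100
⇒ 135420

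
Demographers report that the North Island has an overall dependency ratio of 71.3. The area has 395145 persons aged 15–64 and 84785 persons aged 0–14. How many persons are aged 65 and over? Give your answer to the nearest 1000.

Total dependency ratio = (youth + elderly) / working-age × 100
71.3 = (84785 + E) / 395145 × 100
⇒ 197000

Aged 65 and over: 197000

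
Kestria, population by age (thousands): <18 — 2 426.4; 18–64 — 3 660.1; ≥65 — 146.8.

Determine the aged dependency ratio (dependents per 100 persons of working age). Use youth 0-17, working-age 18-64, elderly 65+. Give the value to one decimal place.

Old-age dependency ratio = 146.8 / 3 660.1 × 100 = 4.0

Old-age dependency ratio: 4.0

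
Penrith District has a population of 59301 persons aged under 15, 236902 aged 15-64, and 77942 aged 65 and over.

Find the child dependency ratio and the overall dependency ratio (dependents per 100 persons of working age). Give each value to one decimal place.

Youth dependency ratio: 25.0
Total dependency ratio: 57.9

Youth dependency ratio = 59301 / 236902 × 100 = 25.0
Total dependency ratio = (59301 + 77942) / 236902 × 100 = 137243 / 236902 × 100 = 57.9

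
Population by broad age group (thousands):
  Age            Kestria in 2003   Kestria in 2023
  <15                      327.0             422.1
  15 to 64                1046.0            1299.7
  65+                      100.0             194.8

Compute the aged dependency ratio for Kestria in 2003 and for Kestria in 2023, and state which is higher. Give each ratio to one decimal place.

Kestria in 2003: 100.0 / 1046.0 × 100 = 9.6
Kestria in 2023: 194.8 / 1299.7 × 100 = 15.0

Kestria in 2003: 9.6
Kestria in 2023: 15.0
Higher: Kestria in 2023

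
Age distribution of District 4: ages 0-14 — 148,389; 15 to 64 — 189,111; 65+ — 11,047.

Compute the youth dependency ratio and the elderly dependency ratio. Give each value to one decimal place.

Youth dependency ratio = 148,389 / 189,111 × 100 = 78.5
Old-age dependency ratio = 11,047 / 189,111 × 100 = 5.8

Youth dependency ratio: 78.5
Old-age dependency ratio: 5.8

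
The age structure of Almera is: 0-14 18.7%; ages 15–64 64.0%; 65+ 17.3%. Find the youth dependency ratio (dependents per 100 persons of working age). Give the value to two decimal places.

Youth dependency ratio: 29.22

Youth dependency ratio = 18.7 / 64.0 × 100 = 29.22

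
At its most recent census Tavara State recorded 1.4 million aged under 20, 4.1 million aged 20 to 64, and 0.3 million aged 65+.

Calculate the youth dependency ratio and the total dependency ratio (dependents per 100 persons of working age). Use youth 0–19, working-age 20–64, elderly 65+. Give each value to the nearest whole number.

Youth dependency ratio = 1.4 / 4.1 × 100 = 34
Total dependency ratio = (1.4 + 0.3) / 4.1 × 100 = 1.7 / 4.1 × 100 = 41

Youth dependency ratio: 34
Total dependency ratio: 41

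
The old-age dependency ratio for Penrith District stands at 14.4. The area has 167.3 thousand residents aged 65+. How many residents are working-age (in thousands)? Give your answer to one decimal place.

Working-age: 1161.8

Old-age dependency ratio = elderly / working-age × 100
14.4 = 167.3 / W × 100
⇒ 1161.8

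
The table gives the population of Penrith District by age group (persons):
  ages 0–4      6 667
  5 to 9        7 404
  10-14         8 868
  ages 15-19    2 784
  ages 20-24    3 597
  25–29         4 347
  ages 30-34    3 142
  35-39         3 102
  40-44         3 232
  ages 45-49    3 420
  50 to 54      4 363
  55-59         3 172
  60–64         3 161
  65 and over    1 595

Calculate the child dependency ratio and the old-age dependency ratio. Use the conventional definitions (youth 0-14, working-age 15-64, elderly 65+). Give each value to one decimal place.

0–14: 6 667 + 7 404 + 8 868 = 22 939
15–64: 2 784 + 3 597 + 4 347 + 3 142 + 3 102 + 3 232 + 3 420 + 4 363 + 3 172 + 3 161 = 34 320
65+: 1 595
Youth dependency ratio = 22 939 / 34 320 × 100 = 66.8
Old-age dependency ratio = 1 595 / 34 320 × 100 = 4.6

Youth dependency ratio: 66.8
Old-age dependency ratio: 4.6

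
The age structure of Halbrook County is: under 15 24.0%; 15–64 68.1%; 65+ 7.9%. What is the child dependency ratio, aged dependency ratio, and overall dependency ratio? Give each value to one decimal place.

Youth dependency ratio: 35.2
Old-age dependency ratio: 11.6
Total dependency ratio: 46.8

Youth dependency ratio = 24.0 / 68.1 × 100 = 35.2
Old-age dependency ratio = 7.9 / 68.1 × 100 = 11.6
Total dependency ratio = (24.0 + 7.9) / 68.1 × 100 = 31.9 / 68.1 × 100 = 46.8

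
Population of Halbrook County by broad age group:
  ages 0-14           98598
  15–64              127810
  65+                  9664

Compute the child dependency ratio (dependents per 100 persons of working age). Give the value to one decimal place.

Youth dependency ratio: 77.1

Youth dependency ratio = 98598 / 127810 × 100 = 77.1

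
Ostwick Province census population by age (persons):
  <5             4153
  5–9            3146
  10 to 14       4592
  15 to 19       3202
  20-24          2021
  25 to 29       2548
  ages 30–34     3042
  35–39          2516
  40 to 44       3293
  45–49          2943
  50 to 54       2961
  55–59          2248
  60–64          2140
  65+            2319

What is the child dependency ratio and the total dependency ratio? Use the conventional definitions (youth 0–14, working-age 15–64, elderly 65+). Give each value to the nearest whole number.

Youth dependency ratio: 44
Total dependency ratio: 53

0–14: 4153 + 3146 + 4592 = 11891
15–64: 3202 + 2021 + 2548 + 3042 + 2516 + 3293 + 2943 + 2961 + 2248 + 2140 = 26914
65+: 2319
Youth dependency ratio = 11891 / 26914 × 100 = 44
Total dependency ratio = (11891 + 2319) / 26914 × 100 = 14210 / 26914 × 100 = 53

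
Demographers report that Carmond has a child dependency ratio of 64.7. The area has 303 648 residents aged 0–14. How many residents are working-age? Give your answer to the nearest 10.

Youth dependency ratio = youth / working-age × 100
64.7 = 303 648 / W × 100
⇒ 469 320

Working-age: 469 320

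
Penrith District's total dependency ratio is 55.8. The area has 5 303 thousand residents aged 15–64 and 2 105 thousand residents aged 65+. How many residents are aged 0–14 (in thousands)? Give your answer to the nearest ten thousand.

Aged 0–14: 850

Total dependency ratio = (youth + elderly) / working-age × 100
55.8 = (Y + 2 105) / 5 303 × 100
⇒ 850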